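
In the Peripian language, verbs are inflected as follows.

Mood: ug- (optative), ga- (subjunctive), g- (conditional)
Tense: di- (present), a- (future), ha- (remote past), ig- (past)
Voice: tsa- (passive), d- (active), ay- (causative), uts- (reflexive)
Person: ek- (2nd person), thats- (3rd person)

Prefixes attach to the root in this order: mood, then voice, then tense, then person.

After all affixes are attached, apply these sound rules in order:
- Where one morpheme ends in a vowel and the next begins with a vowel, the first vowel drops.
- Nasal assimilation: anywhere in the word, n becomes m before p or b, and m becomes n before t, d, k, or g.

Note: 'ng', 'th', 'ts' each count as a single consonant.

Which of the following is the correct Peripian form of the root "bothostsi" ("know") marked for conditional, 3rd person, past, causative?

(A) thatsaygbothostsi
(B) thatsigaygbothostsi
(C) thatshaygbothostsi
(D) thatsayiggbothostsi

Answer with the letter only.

B

Attach mood conditional g- → gbothostsi.
Attach voice causative ay- → aygbothostsi.
Attach tense past ig- → igaygbothostsi.
Attach person 3rd person thats- → thatsigaygbothostsi.
Vowel deletion: no change.
Nasal assimilation: no change.
So the correct form is thatsigaygbothostsi, option (B).
(A) thatsaygbothostsi is wrong: it uses future instead of past for tense.
(D) thatsayiggbothostsi is wrong: it has the affixes in the wrong order.
(C) thatshaygbothostsi is wrong: it uses remote past instead of past for tense.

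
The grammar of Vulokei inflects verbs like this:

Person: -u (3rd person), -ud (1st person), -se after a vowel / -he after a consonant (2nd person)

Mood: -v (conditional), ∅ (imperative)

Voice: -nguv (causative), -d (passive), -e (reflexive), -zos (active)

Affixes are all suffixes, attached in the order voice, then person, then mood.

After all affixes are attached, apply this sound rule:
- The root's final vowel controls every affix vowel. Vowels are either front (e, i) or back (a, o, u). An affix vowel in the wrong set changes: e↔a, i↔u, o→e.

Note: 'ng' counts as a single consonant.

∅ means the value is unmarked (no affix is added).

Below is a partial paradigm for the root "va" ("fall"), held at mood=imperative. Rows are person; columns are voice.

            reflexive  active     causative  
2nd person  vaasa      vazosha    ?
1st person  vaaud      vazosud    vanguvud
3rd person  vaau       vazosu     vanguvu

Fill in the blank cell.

vanguvha

Attach voice causative -nguv → vanguv.
Attach person 2nd person -he (after consonant 'v') → vanguvhe.
mood = imperative: zero marking, form stays vanguvhe.
Apply vowel harmony: vanguvhe → vanguvha.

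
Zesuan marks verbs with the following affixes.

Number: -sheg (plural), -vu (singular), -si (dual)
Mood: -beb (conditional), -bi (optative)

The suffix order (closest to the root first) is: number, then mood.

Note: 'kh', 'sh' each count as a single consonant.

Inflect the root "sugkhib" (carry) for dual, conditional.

Attach number dual -si → sugkhibsi.
Attach mood conditional -beb → sugkhibsibeb.

sugkhibsibeb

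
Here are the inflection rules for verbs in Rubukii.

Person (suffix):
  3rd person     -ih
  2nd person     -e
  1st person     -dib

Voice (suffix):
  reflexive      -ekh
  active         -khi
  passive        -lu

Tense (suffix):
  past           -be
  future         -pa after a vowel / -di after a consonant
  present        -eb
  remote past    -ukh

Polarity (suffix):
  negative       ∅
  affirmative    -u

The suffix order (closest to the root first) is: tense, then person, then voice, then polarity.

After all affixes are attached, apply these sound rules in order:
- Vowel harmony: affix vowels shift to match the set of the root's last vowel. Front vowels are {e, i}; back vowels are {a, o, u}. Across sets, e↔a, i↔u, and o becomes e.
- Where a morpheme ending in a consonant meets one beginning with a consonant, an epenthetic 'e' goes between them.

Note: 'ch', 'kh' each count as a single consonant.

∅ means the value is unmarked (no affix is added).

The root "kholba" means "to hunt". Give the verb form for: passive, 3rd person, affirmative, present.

kholbaabuheluu

Attach tense present -eb → kholbaeb.
Attach person 3rd person -ih → kholbaebih.
Attach voice passive -lu → kholbaebihlu.
Attach polarity affirmative -u → kholbaebihluu.
Apply vowel harmony: kholbaebihluu → kholbaabuhluu.
Apply epenthesis: kholbaabuhluu → kholbaabuheluu.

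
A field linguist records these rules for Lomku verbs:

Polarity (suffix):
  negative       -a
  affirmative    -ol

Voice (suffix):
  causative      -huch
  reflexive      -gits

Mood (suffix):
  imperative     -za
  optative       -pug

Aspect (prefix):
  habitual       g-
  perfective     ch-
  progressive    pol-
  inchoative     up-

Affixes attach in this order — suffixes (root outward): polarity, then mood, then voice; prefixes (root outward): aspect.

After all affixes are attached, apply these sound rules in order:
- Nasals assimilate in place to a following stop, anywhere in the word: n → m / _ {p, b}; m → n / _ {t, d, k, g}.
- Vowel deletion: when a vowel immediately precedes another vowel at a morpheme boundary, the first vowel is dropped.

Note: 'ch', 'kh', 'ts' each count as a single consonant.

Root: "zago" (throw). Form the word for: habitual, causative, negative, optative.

gzagapughuch

Attach polarity negative -a → zagoa.
Attach mood optative -pug → zagoapug.
Attach aspect habitual g- → gzagoapug.
Attach voice causative -huch → gzagoapughuch.
Nasal assimilation: no change.
Apply vowel deletion: gzagoapughuch → gzagapughuch.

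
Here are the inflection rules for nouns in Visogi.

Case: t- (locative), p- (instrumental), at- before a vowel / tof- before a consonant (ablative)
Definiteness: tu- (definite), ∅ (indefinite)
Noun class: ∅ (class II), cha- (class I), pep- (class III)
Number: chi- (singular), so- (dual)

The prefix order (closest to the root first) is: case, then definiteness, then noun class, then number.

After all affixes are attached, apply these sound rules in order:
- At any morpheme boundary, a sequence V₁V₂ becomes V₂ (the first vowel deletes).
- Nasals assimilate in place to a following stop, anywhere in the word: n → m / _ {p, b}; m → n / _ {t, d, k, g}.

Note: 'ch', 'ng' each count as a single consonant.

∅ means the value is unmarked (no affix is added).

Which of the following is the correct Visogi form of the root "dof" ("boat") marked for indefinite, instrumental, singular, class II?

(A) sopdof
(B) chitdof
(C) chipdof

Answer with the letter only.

Attach case instrumental p- → pdof.
definiteness = indefinite: zero marking, form stays pdof.
noun class = class II: zero marking, form stays pdof.
Attach number singular chi- → chipdof.
Vowel deletion: no change.
Nasal assimilation: no change.
So the correct form is chipdof, option (C).
(B) chitdof is wrong: it uses locative instead of instrumental for case.
(A) sopdof is wrong: it uses dual instead of singular for number.

C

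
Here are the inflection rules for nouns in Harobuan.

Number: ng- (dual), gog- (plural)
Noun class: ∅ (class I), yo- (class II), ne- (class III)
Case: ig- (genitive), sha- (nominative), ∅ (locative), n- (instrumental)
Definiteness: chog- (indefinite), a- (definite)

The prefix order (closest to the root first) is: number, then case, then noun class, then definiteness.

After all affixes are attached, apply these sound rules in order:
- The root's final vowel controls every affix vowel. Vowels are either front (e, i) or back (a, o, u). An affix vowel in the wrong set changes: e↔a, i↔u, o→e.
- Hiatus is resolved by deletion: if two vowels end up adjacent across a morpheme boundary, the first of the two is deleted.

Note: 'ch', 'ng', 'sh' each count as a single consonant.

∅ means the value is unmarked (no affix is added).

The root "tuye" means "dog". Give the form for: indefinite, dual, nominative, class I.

Attach number dual ng- → ngtuye.
Attach case nominative sha- → shangtuye.
noun class = class I: zero marking, form stays shangtuye.
Attach definiteness indefinite chog- → chogshangtuye.
Apply vowel harmony: chogshangtuye → chegshengtuye.
Vowel deletion: no change.

chegshengtuye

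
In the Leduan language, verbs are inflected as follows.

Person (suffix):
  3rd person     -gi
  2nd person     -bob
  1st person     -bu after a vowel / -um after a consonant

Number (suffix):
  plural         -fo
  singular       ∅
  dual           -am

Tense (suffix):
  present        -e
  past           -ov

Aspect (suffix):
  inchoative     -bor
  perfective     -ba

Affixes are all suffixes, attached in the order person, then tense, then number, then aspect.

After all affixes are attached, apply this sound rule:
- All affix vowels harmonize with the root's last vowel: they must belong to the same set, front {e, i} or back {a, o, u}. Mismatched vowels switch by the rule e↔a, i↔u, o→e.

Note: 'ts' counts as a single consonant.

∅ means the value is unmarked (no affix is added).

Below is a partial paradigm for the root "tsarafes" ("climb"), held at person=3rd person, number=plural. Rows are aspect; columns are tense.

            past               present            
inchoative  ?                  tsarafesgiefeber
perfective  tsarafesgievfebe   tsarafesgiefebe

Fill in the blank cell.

tsarafesgievfeber

Attach person 3rd person -gi → tsarafesgi.
Attach tense past -ov → tsarafesgiov.
Attach number plural -fo → tsarafesgiovfo.
Attach aspect inchoative -bor → tsarafesgiovfobor.
Apply vowel harmony: tsarafesgiovfobor → tsarafesgievfeber.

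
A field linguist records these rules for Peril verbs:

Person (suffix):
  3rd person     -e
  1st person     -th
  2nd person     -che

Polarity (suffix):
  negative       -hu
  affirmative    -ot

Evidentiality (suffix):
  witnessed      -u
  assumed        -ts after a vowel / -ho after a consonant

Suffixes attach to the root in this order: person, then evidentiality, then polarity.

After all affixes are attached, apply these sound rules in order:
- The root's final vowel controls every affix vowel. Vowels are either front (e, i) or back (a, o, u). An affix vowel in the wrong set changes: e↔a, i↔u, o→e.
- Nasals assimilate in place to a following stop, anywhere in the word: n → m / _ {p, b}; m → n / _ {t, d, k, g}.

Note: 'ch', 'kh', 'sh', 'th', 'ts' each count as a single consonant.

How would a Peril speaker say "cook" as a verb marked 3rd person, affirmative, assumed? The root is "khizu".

khizuatsot

Attach person 3rd person -e → khizue.
Attach evidentiality assumed -ts (after vowel 'e') → khizuets.
Attach polarity affirmative -ot → khizuetsot.
Apply vowel harmony: khizuetsot → khizuatsot.
Nasal assimilation: no change.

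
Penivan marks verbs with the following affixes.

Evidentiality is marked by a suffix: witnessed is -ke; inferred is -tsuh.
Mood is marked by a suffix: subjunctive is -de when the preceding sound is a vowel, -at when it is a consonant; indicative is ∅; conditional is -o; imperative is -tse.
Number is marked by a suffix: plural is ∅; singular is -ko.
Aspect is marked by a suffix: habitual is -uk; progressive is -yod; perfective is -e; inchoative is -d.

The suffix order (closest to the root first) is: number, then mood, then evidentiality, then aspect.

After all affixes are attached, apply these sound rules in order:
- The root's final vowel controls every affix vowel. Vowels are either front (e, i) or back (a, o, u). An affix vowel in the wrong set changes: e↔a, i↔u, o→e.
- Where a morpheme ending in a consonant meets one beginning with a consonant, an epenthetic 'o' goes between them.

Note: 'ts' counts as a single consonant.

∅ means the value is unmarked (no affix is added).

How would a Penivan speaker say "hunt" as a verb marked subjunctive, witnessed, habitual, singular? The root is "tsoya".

Attach number singular -ko → tsoyako.
Attach mood subjunctive -de (after vowel 'o') → tsoyakode.
Attach evidentiality witnessed -ke → tsoyakodeke.
Attach aspect habitual -uk → tsoyakodekeuk.
Apply vowel harmony: tsoyakodekeuk → tsoyakodakauk.
Epenthesis: no change.

tsoyakodakauk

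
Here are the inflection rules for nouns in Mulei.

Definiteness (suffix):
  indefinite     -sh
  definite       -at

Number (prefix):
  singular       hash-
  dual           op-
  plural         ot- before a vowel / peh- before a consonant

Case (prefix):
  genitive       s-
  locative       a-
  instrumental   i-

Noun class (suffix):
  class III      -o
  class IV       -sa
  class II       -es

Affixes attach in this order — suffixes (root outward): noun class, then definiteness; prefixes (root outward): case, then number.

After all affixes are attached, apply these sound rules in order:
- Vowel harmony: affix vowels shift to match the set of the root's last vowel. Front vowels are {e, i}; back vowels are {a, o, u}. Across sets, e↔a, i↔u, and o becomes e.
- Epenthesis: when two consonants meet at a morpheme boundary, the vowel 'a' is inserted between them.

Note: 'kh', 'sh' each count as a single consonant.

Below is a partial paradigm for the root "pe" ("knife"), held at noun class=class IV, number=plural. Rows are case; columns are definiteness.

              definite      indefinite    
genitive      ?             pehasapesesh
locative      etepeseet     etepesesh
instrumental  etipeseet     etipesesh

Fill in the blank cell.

Attach case genitive s- → spe.
Attach noun class class IV -sa → spesa.
Attach definiteness definite -at → spesaat.
Attach number plural peh- (before consonant 's') → pehspesaat.
Apply vowel harmony: pehspesaat → pehspeseet.
Apply epenthesis: pehspeseet → pehasapeseet.

pehasapeseet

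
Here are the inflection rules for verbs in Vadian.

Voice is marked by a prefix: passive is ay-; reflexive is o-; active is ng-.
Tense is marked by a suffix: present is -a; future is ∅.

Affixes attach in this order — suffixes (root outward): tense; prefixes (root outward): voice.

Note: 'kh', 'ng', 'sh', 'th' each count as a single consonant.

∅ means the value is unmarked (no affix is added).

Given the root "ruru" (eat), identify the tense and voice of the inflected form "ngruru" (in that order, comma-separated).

Segment: ng-ruru.
tense: ∅ → future.
voice: ng- → active.

future, active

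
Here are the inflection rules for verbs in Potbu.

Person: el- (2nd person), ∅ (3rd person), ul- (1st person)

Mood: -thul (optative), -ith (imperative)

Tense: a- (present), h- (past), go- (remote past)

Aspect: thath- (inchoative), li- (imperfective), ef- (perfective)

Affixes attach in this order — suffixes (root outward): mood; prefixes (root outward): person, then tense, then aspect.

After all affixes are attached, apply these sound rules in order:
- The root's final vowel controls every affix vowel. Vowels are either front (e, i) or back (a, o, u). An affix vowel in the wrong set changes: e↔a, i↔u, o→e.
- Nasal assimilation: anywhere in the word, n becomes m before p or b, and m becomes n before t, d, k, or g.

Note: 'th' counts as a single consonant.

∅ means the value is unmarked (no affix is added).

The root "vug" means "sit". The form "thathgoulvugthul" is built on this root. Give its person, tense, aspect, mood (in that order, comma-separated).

Segment: thath-go-ul-vug-thul.
person: ul- → 1st person.
tense: go- → remote past.
aspect: thath- → inchoative.
mood: -thul → optative.

1st person, remote past, inchoative, optative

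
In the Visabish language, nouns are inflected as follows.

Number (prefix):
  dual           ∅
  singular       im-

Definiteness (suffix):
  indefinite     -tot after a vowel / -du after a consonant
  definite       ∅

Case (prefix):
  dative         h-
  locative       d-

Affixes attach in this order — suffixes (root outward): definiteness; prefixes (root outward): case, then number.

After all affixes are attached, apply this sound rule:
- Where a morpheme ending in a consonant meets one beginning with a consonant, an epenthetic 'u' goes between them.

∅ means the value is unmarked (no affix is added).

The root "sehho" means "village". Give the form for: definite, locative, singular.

Attach case locative d- → dsehho.
Attach number singular im- → imdsehho.
definiteness = definite: zero marking, form stays imdsehho.
Apply epenthesis: imdsehho → imudusehho.

imudusehho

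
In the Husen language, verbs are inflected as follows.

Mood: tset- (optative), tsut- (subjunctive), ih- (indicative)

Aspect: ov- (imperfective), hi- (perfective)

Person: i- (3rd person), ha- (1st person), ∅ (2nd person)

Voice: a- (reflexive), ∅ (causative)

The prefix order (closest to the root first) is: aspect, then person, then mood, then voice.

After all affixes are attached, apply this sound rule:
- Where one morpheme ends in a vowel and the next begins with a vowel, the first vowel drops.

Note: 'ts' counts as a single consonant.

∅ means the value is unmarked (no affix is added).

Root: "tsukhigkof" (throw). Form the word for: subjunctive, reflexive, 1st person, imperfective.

atsuthovtsukhigkof

Attach aspect imperfective ov- → ovtsukhigkof.
Attach person 1st person ha- → haovtsukhigkof.
Attach mood subjunctive tsut- → tsuthaovtsukhigkof.
Attach voice reflexive a- → atsuthaovtsukhigkof.
Apply vowel deletion: atsuthaovtsukhigkof → atsuthovtsukhigkof.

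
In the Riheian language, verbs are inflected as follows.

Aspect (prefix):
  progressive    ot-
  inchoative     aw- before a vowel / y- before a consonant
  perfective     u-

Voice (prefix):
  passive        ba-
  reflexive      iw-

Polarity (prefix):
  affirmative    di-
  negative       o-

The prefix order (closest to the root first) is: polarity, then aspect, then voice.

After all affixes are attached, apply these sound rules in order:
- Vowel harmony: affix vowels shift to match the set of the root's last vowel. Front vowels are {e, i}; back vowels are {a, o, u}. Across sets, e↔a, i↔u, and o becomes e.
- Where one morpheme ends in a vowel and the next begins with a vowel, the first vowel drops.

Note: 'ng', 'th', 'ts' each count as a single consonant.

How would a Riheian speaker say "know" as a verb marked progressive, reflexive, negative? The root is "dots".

Attach polarity negative o- → odots.
Attach aspect progressive ot- → otodots.
Attach voice reflexive iw- → iwotodots.
Apply vowel harmony: iwotodots → uwotodots.
Vowel deletion: no change.

uwotodots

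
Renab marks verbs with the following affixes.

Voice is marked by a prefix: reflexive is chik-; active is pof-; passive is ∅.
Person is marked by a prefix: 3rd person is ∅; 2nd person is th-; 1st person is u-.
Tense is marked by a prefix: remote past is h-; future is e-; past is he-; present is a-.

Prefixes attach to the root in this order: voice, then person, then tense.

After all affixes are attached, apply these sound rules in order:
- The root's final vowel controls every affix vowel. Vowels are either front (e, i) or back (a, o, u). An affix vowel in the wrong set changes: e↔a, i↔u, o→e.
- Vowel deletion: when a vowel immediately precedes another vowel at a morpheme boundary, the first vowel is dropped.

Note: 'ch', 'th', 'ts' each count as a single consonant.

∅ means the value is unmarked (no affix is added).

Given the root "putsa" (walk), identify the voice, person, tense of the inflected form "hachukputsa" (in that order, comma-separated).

reflexive, 3rd person, past

Segment: he-chik-putsa.
voice: chik- → reflexive.
person: ∅ → 3rd person.
tense: he- → past.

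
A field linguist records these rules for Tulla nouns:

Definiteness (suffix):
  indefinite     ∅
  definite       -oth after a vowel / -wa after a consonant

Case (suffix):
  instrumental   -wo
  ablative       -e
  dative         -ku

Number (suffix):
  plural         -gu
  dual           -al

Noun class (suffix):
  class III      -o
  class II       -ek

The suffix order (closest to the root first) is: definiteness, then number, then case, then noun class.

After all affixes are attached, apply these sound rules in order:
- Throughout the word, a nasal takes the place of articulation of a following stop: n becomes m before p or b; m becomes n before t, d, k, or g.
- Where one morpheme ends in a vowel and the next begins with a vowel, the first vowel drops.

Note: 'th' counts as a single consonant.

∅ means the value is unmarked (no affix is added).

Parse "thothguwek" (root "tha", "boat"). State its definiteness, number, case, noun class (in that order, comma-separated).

Segment: tha-oth-gu-wo-ek.
definiteness: -oth/wa → definite.
number: -gu → plural.
case: -wo → instrumental.
noun class: -ek → class II.

definite, plural, instrumental, class II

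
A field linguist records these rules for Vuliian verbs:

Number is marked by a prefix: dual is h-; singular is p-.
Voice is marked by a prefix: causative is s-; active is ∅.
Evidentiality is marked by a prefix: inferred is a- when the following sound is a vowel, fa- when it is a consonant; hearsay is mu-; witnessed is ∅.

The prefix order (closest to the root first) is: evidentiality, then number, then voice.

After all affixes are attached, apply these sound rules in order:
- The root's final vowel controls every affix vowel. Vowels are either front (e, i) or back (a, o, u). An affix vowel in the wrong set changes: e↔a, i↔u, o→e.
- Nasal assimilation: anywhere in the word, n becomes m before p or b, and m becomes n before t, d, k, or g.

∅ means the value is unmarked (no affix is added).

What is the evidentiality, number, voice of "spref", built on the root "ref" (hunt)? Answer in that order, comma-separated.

Segment: s-p-ref.
evidentiality: ∅ → witnessed.
number: p- → singular.
voice: s- → causative.

witnessed, singular, causative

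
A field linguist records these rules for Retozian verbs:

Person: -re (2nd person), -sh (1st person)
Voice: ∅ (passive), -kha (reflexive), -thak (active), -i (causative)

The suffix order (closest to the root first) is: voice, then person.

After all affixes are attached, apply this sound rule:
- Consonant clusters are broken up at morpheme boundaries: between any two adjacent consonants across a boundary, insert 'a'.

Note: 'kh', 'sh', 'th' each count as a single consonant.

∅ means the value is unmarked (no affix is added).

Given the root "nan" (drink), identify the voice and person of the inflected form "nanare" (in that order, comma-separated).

Segment: nan-re.
voice: ∅ → passive.
person: -re → 2nd person.

passive, 2nd person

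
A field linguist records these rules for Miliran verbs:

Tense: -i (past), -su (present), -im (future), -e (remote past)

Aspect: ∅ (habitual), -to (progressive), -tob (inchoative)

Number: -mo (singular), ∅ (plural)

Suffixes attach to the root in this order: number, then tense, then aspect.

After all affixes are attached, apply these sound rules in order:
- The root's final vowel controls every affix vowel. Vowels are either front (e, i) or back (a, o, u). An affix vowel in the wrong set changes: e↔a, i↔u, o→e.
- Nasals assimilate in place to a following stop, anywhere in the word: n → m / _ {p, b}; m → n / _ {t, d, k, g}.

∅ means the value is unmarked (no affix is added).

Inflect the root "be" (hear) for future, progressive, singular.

Attach number singular -mo → bemo.
Attach tense future -im → bemoim.
Attach aspect progressive -to → bemoimto.
Apply vowel harmony: bemoimto → bemeimte.
Apply nasal assimilation: bemeimte → bemeinte.

bemeinte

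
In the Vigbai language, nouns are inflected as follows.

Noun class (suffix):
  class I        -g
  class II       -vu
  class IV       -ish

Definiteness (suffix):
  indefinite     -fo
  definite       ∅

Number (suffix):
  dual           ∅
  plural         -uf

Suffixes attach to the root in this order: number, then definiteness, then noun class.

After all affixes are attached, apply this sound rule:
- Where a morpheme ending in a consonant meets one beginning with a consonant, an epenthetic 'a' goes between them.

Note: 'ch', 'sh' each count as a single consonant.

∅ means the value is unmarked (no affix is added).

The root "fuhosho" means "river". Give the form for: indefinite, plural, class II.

Attach number plural -uf → fuhoshouf.
Attach definiteness indefinite -fo → fuhoshouffo.
Attach noun class class II -vu → fuhoshouffovu.
Apply epenthesis: fuhoshouffovu → fuhoshoufafovu.

fuhoshoufafovu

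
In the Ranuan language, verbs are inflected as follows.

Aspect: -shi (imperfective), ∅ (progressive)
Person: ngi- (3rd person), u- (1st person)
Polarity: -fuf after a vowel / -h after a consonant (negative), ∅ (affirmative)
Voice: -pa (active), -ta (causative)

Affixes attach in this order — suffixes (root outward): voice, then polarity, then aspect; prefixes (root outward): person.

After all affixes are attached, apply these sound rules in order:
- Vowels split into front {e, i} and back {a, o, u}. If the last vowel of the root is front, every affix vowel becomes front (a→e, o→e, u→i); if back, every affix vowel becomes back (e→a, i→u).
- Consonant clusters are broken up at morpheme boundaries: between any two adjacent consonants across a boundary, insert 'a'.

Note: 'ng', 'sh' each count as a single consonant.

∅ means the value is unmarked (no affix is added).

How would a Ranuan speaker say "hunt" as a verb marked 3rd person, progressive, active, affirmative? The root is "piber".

Attach person 3rd person ngi- → ngipiber.
Attach voice active -pa → ngipiberpa.
polarity = affirmative: zero marking, form stays ngipiberpa.
aspect = progressive: zero marking, form stays ngipiberpa.
Apply vowel harmony: ngipiberpa → ngipiberpe.
Apply epenthesis: ngipiberpe → ngipiberape.

ngipiberape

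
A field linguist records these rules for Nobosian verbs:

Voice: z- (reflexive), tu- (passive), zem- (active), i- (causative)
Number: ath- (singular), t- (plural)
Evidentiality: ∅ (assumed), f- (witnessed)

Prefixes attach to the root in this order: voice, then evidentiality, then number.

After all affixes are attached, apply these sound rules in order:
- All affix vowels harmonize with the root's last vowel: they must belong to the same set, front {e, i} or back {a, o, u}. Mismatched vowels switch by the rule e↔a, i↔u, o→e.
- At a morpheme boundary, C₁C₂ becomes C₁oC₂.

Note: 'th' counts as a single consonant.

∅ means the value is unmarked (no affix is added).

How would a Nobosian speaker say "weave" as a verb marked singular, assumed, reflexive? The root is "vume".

Attach voice reflexive z- → zvume.
evidentiality = assumed: zero marking, form stays zvume.
Attach number singular ath- → athzvume.
Apply vowel harmony: athzvume → ethzvume.
Apply epenthesis: ethzvume → ethozovume.

ethozovume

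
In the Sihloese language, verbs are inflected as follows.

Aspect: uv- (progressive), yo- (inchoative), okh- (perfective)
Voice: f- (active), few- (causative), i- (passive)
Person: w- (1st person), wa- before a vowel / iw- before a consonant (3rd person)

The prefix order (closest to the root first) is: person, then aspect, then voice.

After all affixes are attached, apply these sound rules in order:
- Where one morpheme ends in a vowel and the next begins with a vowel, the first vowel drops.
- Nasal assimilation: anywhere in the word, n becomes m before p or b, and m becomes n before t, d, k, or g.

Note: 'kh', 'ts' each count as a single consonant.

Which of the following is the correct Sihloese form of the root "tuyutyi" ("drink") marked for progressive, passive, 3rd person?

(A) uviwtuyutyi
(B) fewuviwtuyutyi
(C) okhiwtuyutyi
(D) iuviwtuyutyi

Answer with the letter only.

A

Attach person 3rd person iw- (before consonant 't') → iwtuyutyi.
Attach aspect progressive uv- → uviwtuyutyi.
Attach voice passive i- → iuviwtuyutyi.
Apply vowel deletion: iuviwtuyutyi → uviwtuyutyi.
Nasal assimilation: no change.
So the correct form is uviwtuyutyi, option (A).
(D) iuviwtuyutyi is wrong: it fails to apply the sound rule(s).
(B) fewuviwtuyutyi is wrong: it uses causative instead of passive for voice.
(C) okhiwtuyutyi is wrong: it uses perfective instead of progressive for aspect.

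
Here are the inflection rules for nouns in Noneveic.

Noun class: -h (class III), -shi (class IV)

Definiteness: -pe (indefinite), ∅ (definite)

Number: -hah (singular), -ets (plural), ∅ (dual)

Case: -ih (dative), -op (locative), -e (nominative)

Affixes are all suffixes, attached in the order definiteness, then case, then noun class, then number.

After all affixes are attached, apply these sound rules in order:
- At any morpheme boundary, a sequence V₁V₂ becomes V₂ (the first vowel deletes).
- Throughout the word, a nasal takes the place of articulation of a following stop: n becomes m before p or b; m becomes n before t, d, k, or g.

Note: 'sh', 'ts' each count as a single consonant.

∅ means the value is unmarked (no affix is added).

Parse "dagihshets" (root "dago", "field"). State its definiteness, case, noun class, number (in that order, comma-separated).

definite, dative, class IV, plural

Segment: dago-ih-shi-ets.
definiteness: ∅ → definite.
case: -ih → dative.
noun class: -shi → class IV.
number: -ets → plural.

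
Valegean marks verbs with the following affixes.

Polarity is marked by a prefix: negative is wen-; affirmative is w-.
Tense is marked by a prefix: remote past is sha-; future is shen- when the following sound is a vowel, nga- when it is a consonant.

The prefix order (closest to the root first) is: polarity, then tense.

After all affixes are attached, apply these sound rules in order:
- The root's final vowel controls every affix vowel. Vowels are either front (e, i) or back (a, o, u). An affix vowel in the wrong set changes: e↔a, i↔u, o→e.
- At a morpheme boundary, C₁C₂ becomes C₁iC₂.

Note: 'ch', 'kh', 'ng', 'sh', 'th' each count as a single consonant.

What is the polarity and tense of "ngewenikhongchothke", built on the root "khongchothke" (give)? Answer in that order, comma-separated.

negative, future

Segment: nga-wen-khongchothke.
polarity: wen- → negative.
tense: shen/nga- → future.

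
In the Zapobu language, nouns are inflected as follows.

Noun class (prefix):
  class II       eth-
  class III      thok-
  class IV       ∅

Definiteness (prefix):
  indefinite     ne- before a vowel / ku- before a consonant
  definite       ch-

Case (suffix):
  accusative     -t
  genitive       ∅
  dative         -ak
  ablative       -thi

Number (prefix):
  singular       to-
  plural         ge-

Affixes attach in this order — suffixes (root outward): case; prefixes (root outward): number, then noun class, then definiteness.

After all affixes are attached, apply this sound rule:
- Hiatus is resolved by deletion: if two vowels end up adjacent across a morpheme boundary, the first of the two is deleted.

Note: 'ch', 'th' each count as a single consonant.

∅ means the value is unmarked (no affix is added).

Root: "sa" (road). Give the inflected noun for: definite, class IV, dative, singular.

Attach number singular to- → tosa.
Attach case dative -ak → tosaak.
noun class = class IV: zero marking, form stays tosaak.
Attach definiteness definite ch- → chtosaak.
Apply vowel deletion: chtosaak → chtosak.

chtosak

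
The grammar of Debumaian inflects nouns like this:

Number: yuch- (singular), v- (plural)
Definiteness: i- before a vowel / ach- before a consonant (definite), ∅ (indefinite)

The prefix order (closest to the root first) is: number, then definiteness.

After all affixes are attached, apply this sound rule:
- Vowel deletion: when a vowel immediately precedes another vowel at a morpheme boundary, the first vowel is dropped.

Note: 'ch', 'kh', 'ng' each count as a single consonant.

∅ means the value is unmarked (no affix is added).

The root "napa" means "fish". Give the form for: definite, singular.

Attach number singular yuch- → yuchnapa.
Attach definiteness definite ach- (before consonant 'y') → achyuchnapa.
Vowel deletion: no change.

achyuchnapa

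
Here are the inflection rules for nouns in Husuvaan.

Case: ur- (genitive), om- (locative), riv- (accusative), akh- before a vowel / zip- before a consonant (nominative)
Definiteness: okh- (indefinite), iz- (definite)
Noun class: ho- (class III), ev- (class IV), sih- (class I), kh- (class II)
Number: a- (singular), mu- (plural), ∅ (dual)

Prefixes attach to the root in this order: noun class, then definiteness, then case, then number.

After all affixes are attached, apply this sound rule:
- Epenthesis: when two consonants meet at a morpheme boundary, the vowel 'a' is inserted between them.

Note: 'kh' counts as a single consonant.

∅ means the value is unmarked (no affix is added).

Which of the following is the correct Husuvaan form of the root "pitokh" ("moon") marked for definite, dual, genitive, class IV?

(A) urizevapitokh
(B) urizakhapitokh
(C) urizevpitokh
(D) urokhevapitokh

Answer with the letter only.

A

Attach noun class class IV ev- → evpitokh.
Attach definiteness definite iz- → izevpitokh.
Attach case genitive ur- → urizevpitokh.
number = dual: zero marking, form stays urizevpitokh.
Apply epenthesis: urizevpitokh → urizevapitokh.
So the correct form is urizevapitokh, option (A).
(C) urizevpitokh is wrong: it fails to apply the sound rule(s).
(B) urizakhapitokh is wrong: it uses class II instead of class IV for noun class.
(D) urokhevapitokh is wrong: it uses indefinite instead of definite for definiteness.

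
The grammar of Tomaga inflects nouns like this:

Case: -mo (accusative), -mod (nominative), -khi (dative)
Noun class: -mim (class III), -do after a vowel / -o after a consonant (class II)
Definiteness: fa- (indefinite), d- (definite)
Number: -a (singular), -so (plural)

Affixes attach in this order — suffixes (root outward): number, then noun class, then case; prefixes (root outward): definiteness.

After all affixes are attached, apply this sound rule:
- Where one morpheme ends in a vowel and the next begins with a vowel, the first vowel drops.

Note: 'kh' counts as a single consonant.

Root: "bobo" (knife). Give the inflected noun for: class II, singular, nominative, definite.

dbobadomod

Attach number singular -a → boboa.
Attach noun class class II -do (after vowel 'a') → boboado.
Attach definiteness definite d- → dboboado.
Attach case nominative -mod → dboboadomod.
Apply vowel deletion: dboboadomod → dbobadomod.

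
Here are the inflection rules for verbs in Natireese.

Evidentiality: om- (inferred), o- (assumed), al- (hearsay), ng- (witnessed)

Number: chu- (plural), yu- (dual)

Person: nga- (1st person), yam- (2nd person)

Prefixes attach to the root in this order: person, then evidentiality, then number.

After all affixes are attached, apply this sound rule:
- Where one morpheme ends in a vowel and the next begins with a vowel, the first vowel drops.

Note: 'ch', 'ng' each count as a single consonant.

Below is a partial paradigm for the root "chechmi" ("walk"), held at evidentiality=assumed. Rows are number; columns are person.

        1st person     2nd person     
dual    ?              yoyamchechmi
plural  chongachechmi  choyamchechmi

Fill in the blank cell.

Attach person 1st person nga- → ngachechmi.
Attach evidentiality assumed o- → ongachechmi.
Attach number dual yu- → yuongachechmi.
Apply vowel deletion: yuongachechmi → yongachechmi.

yongachechmi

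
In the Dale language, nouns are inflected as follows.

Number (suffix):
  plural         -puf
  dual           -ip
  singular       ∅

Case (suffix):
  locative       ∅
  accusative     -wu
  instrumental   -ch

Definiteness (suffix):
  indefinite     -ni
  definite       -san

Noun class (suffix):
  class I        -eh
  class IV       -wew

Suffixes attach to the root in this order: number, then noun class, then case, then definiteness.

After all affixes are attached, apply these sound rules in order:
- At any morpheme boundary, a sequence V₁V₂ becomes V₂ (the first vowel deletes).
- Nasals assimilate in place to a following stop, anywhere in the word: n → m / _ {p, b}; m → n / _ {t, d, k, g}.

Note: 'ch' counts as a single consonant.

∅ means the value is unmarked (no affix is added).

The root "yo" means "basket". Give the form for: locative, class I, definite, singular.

number = singular: zero marking, form stays yo.
Attach noun class class I -eh → yoeh.
case = locative: zero marking, form stays yoeh.
Attach definiteness definite -san → yoehsan.
Apply vowel deletion: yoehsan → yehsan.
Nasal assimilation: no change.

yehsan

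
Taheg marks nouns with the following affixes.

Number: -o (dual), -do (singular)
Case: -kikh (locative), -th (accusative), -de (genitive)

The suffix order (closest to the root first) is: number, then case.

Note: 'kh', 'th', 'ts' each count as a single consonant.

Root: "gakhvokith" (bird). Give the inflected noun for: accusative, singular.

Attach number singular -do → gakhvokithdo.
Attach case accusative -th → gakhvokithdoth.

gakhvokithdoth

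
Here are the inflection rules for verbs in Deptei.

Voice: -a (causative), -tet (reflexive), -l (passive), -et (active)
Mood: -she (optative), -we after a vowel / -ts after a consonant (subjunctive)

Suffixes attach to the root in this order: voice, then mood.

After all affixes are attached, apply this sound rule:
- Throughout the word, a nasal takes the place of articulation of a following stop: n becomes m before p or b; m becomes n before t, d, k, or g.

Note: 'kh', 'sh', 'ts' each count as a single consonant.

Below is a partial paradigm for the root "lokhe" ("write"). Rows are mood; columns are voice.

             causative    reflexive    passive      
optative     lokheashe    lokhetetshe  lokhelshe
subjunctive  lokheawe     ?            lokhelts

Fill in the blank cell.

lokhetetts

Attach voice reflexive -tet → lokhetet.
Attach mood subjunctive -ts (after consonant 't') → lokhetetts.
Nasal assimilation: no change.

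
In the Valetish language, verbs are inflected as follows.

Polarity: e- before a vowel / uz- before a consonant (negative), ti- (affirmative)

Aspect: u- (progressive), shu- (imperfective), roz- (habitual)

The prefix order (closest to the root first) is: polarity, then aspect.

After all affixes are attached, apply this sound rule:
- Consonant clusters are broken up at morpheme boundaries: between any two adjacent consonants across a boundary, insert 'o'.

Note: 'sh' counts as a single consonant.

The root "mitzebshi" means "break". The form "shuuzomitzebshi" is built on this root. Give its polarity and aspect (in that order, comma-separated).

negative, imperfective

Segment: shu-uz-mitzebshi.
polarity: e/uz- → negative.
aspect: shu- → imperfective.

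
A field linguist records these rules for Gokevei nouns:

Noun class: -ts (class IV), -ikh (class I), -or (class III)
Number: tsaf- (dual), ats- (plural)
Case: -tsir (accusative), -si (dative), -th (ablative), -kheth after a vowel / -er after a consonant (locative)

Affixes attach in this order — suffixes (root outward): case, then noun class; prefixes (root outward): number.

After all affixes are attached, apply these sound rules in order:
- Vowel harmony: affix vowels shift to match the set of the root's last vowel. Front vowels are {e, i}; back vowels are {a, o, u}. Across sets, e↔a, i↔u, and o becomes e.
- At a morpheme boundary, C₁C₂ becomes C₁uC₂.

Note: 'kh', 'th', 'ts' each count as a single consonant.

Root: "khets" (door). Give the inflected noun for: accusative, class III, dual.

Attach case accusative -tsir → khetstsir.
Attach number dual tsaf- → tsafkhetstsir.
Attach noun class class III -or → tsafkhetstsiror.
Apply vowel harmony: tsafkhetstsiror → tsefkhetstsirer.
Apply epenthesis: tsefkhetstsirer → tsefukhetsutsirer.

tsefukhetsutsirer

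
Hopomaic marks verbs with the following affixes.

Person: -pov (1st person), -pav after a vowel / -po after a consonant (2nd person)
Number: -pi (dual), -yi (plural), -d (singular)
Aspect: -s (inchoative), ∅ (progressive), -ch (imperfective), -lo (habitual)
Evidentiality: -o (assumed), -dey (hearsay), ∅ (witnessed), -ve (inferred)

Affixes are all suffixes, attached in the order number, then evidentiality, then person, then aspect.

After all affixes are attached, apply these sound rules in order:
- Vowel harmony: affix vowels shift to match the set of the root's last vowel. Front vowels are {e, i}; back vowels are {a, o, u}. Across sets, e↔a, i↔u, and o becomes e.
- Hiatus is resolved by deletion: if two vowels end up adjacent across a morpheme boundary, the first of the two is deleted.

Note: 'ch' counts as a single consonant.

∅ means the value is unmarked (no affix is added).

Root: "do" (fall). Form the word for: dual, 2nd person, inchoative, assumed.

dopopavs

Attach number dual -pi → dopi.
Attach evidentiality assumed -o → dopio.
Attach person 2nd person -pav (after vowel 'o') → dopiopav.
Attach aspect inchoative -s → dopiopavs.
Apply vowel harmony: dopiopavs → dopuopavs.
Apply vowel deletion: dopuopavs → dopopavs.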